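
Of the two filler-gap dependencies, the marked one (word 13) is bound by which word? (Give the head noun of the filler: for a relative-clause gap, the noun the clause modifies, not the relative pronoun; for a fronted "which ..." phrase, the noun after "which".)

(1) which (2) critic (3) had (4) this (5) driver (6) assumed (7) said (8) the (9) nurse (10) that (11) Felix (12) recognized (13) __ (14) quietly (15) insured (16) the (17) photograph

The marked gap is inside the relative clause, the direct object of "recognized".
Its filler is the head noun "nurse" (via "that"), at word 9.
(The other dependency links word 2 to a gap after word 6.)

9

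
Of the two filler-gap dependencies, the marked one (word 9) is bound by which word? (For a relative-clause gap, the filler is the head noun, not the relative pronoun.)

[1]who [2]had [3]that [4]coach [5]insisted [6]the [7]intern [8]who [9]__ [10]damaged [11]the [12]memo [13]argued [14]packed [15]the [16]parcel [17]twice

7

The marked gap is inside the relative clause, the subject of "damaged".
Its filler is the head noun "intern" (via "who"), at word 7.
(The other dependency links word 1 to a gap after word 13.)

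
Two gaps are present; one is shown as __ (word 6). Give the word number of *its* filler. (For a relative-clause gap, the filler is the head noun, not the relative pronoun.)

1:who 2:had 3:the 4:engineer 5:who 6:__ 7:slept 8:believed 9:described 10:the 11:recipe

The marked gap is inside the relative clause, the subject of "slept".
Its filler is the head noun "engineer" (via "who"), at word 4.
(The other dependency links word 1 to a gap after word 8.)

4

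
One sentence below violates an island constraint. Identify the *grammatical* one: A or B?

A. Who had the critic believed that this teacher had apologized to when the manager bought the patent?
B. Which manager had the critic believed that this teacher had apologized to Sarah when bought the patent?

In B, the wh-phrase is extracted from inside an adjunct island (introduced by "when"), which blocks movement.
In A, the extraction path crosses only that-complement boundaries, which are transparent.
So A is grammatical.

A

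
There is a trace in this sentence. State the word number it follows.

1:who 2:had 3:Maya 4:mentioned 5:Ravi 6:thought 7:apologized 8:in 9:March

The displaced element is "who" (word 1).
It is linked across 2 clause boundaries (Ø → Ø).
It functions as the subject of "apologized", so the gap sits immediately after word 6 ("thought").
Base order: Maya had mentioned Ravi thought that who apologized in March.

6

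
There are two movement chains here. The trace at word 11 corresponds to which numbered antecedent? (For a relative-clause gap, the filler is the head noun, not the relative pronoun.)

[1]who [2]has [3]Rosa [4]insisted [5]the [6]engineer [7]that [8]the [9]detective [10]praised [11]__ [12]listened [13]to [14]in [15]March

6

The marked gap is inside the relative clause, the direct object of "praised".
Its filler is the head noun "engineer" (via "that"), at word 6.
(The other dependency links word 1 to a gap after word 13.)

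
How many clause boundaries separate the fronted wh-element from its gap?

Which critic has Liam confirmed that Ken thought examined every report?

2

"which critic" is extracted from the subject of "examined".
Boundaries crossed, outermost first: [that], [Ø] — 2 in total.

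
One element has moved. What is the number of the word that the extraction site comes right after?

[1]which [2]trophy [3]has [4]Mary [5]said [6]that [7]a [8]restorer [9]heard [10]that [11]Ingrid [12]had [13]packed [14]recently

13

The displaced element is "which trophy" (word 2).
It is linked across 2 clause boundaries (that → that).
It functions as the direct object of "packed", so the gap sits immediately after word 13 ("packed").
Base order: Mary has said that a restorer heard that Ingrid had packed which trophy recently.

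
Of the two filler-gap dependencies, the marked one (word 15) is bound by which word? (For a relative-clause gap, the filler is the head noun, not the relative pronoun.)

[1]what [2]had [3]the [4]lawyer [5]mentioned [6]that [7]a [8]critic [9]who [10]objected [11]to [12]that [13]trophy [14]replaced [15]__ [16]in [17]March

1

The marked gap is the direct object of "replaced".
Its filler is the fronted wh-phrase "what", at word 1.
(The other dependency links word 8 to a gap after word 9.)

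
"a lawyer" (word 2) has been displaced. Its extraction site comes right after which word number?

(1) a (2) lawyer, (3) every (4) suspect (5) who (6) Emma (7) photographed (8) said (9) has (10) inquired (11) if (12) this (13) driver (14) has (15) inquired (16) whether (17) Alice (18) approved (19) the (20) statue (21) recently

The displaced element is "a lawyer" (word 2).
It is linked across 1 clause boundary (Ø).
It functions as the subject of "inquired", so the gap sits immediately after word 8 ("said").
Base order: Every suspect who Emma photographed said that a lawyer has inquired if this driver has inquired whether Alice approved the statue recently.

8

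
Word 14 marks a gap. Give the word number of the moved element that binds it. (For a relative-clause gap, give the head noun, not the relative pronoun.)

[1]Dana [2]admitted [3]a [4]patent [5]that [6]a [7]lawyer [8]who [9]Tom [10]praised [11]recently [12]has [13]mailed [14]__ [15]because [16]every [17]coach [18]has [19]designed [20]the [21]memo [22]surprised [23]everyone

The gap at 14 is the object of "mailed", inside a relative clause.
The relative pronoun is "that" (word 5); it is bound by the head noun immediately before it.
Its filler is the head noun "patent", at word 4.

4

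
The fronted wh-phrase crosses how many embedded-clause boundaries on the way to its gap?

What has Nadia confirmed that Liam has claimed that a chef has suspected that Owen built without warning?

"what" is extracted from the object of "built".
Boundaries crossed, outermost first: [that], [that], [that] — 3 in total.

3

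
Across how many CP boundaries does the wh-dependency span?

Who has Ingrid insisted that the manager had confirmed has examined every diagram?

"who" is extracted from the subject of "examined".
Boundaries crossed, outermost first: [that], [Ø] — 2 in total.

2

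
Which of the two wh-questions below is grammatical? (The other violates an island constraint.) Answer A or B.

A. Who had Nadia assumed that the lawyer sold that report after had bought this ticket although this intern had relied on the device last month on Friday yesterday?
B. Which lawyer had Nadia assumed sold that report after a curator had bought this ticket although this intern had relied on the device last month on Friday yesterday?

B

In A, the wh-phrase is extracted from inside an adjunct island (introduced by "after"), which blocks movement.
In B, the extraction path crosses only that-complement boundaries, which are transparent.
So B is grammatical.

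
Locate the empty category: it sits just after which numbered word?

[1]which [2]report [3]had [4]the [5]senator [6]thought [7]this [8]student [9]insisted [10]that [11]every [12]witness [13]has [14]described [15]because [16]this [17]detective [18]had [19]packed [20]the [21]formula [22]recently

14

The displaced element is "which report" (word 2).
It is linked across 2 clause boundaries (Ø → that).
It functions as the direct object of "described", so the gap sits immediately after word 14 ("described").
Base order: The senator had thought this student insisted that every witness has described which report because this detective had packed the formula recently.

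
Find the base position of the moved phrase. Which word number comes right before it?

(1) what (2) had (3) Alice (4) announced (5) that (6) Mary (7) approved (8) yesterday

7

The displaced element is "what" (word 1).
It is linked across 1 clause boundary (that).
It functions as the direct object of "approved", so the gap sits immediately after word 7 ("approved").
Base order: Alice had announced that Mary approved what yesterday.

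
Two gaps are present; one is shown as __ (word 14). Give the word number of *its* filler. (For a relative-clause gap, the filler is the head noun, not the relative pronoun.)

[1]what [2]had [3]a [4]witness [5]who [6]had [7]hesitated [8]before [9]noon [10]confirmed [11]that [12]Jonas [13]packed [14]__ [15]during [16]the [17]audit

The marked gap is the direct object of "packed".
Its filler is the fronted wh-phrase "what", at word 1.
(The other dependency links word 4 to a gap after word 5.)

1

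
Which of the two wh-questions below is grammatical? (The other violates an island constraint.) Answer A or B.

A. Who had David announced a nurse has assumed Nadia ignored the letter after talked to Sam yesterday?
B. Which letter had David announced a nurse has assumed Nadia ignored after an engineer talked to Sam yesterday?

B

In A, the wh-phrase is extracted from inside an adjunct island (introduced by "after"), which blocks movement.
In B, the extraction path crosses only that-complement boundaries, which are transparent.
So B is grammatical.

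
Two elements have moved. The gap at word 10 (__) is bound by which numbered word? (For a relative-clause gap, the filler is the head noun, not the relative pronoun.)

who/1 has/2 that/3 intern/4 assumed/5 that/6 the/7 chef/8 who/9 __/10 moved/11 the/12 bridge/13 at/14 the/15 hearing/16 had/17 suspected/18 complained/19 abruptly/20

8

The marked gap is inside the relative clause, the subject of "moved".
Its filler is the head noun "chef" (via "who"), at word 8.
(The other dependency links word 1 to a gap after word 18.)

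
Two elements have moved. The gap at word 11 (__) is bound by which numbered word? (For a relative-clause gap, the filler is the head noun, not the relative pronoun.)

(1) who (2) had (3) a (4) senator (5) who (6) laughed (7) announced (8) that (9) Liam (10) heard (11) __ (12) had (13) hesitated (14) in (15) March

1

The marked gap is the subject of "hesitated".
Its filler is the fronted wh-phrase "who", at word 1.
(The other dependency links word 4 to a gap after word 5.)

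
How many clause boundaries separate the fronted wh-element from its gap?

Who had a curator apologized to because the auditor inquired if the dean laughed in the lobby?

0

"who" originates inside the matrix clause — no clause boundary is crossed.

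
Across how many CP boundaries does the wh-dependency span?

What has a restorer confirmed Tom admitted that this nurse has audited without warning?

2

"what" is extracted from the object of "audited".
Boundaries crossed, outermost first: [Ø], [that] — 2 in total.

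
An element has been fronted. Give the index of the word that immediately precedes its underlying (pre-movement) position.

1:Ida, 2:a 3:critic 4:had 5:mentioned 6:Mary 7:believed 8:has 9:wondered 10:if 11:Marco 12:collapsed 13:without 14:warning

The displaced element is "Ida" (word 1).
It is linked across 2 clause boundaries (Ø → Ø).
It functions as the subject of "wondered", so the gap sits immediately after word 7 ("believed").
Base order: A critic had mentioned Mary believed that Ida has wondered if Marco collapsed without warning.

7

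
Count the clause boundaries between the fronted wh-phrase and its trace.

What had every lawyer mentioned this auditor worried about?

"what" is extracted from the PP object of "worried".
Boundaries crossed, outermost first: [Ø] — 1 in total.

1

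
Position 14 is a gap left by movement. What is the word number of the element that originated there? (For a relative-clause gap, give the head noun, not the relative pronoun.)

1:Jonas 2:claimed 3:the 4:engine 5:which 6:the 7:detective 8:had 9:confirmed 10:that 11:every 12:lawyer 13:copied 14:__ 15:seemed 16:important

4

The gap at 14 is the object of "copied", inside a relative clause.
The relative pronoun is "which" (word 5); it is bound by the head noun immediately before it.
Its filler is the head noun "engine", at word 4.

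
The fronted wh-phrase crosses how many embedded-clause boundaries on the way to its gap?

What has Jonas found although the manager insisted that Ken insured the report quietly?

"what" originates inside the matrix clause — no clause boundary is crossed.

0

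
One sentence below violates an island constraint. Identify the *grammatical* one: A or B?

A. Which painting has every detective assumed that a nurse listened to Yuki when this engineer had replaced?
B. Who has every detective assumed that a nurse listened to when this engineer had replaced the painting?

In A, the wh-phrase is extracted from inside an adjunct island (introduced by "when"), which blocks movement.
In B, the extraction path crosses only that-complement boundaries, which are transparent.
So B is grammatical.

B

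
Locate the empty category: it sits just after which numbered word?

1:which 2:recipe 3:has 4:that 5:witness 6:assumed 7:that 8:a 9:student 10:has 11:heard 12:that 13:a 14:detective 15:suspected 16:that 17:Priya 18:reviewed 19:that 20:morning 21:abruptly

The displaced element is "which recipe" (word 2).
It is linked across 3 clause boundaries (that → that → that).
It functions as the direct object of "reviewed", so the gap sits immediately after word 18 ("reviewed").
Base order: That witness has assumed that a student has heard that a detective suspected that Priya reviewed which recipe that morning abruptly.

18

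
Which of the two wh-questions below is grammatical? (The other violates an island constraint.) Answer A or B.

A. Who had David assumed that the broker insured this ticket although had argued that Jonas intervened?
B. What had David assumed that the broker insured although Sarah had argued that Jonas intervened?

In A, the wh-phrase is extracted from inside an adjunct island (introduced by "although"), which blocks movement.
In B, the extraction path crosses only that-complement boundaries, which are transparent.
So B is grammatical.

B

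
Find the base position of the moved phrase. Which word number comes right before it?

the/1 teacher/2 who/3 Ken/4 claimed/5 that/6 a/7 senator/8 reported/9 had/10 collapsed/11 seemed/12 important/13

The displaced element is "the teacher" (word 2).
It is linked across 2 clause boundaries (that → Ø).
It functions as the subject of "collapsed", so the gap sits immediately after word 9 ("reported").
Base order: Ken claimed that a senator reported that the teacher had collapsed.

9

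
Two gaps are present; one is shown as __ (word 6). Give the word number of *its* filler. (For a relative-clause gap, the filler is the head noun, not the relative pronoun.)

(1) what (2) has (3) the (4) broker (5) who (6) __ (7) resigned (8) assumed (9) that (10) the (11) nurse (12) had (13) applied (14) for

4

The marked gap is inside the relative clause, the subject of "resigned".
Its filler is the head noun "broker" (via "who"), at word 4.
(The other dependency links word 1 to a gap after word 14.)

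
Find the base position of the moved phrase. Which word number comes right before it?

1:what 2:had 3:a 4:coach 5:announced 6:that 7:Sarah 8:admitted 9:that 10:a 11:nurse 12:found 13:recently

The displaced element is "what" (word 1).
It is linked across 2 clause boundaries (that → that).
It functions as the direct object of "found", so the gap sits immediately after word 12 ("found").
Base order: A coach had announced that Sarah admitted that a nurse found what recently.

12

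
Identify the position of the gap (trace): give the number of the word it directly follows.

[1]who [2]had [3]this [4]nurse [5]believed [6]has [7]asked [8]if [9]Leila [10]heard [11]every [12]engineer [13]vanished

5

The displaced element is "who" (word 1).
It is linked across 1 clause boundary (Ø).
It functions as the subject of "asked", so the gap sits immediately after word 5 ("believed").
Base order: This nurse had believed that who has asked if Leila heard every engineer vanished.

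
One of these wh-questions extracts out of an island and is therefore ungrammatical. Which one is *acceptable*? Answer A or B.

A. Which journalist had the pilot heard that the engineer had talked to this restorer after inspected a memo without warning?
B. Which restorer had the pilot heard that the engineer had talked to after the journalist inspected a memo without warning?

In A, the wh-phrase is extracted from inside an adjunct island (introduced by "after"), which blocks movement.
In B, the extraction path crosses only that-complement boundaries, which are transparent.
So B is grammatical.

B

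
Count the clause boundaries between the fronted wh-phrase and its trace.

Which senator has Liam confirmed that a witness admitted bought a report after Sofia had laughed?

2

"which senator" is extracted from the subject of "bought".
Boundaries crossed, outermost first: [that], [Ø] — 2 in total.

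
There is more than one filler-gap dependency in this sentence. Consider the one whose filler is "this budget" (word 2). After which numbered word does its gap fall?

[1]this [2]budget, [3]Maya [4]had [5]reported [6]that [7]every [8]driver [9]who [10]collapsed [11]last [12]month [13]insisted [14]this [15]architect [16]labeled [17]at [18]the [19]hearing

The displaced element is "this budget" (word 2).
It is linked across 2 clause boundaries (that → Ø).
It functions as the direct object of "labeled", so the gap sits immediately after word 16 ("labeled").
Base order: Maya had reported that every driver who collapsed last month insisted this architect labeled this budget at the hearing.

16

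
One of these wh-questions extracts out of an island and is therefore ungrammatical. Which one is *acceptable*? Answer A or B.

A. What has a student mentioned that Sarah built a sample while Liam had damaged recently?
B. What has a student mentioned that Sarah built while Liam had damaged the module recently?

In A, the wh-phrase is extracted from inside an adjunct island (introduced by "while"), which blocks movement.
In B, the extraction path crosses only that-complement boundaries, which are transparent.
So B is grammatical.

B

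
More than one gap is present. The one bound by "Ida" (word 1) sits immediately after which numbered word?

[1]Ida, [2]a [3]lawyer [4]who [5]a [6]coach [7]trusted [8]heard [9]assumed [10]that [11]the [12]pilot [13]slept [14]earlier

The displaced element is "Ida" (word 1).
It is linked across 1 clause boundary (Ø).
It functions as the subject of "assumed", so the gap sits immediately after word 8 ("heard").
Base order: A lawyer who a coach trusted heard that Ida assumed that the pilot slept earlier.

8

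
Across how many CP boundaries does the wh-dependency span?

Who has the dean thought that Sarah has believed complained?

"who" is extracted from the subject of "complained".
Boundaries crossed, outermost first: [that], [Ø] — 2 in total.

2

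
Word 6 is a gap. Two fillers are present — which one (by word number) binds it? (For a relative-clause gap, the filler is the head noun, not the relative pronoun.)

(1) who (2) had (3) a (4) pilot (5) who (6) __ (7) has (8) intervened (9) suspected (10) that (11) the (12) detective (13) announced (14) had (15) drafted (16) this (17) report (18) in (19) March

The marked gap is inside the relative clause, the subject of "intervened".
Its filler is the head noun "pilot" (via "who"), at word 4.
(The other dependency links word 1 to a gap after word 13.)

4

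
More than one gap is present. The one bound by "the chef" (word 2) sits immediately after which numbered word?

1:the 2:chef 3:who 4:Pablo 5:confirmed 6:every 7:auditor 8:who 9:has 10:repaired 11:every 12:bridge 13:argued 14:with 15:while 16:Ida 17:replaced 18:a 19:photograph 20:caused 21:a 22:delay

The displaced element is "the chef" (word 2).
It is linked across 1 clause boundary (Ø).
It functions as the object of the preposition "with" of "argued", so the gap sits immediately after word 14 ("with").
Base order: Pablo confirmed every auditor who has repaired every bridge argued with the chef while Ida replaced a photograph.

14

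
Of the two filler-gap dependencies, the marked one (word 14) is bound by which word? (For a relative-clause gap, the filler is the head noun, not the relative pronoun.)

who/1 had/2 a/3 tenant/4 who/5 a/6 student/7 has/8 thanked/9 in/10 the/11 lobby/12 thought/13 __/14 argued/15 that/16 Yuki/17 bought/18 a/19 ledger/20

1

The marked gap is the subject of "argued".
Its filler is the fronted wh-phrase "who", at word 1.
(The other dependency links word 4 to a gap after word 9.)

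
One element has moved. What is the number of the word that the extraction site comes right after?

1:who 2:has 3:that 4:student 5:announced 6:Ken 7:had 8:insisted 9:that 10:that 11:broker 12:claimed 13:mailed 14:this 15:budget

12

The displaced element is "who" (word 1).
It is linked across 3 clause boundaries (Ø → that → Ø).
It functions as the subject of "mailed", so the gap sits immediately after word 12 ("claimed").
Base order: That student has announced Ken had insisted that that broker claimed that who mailed this budget.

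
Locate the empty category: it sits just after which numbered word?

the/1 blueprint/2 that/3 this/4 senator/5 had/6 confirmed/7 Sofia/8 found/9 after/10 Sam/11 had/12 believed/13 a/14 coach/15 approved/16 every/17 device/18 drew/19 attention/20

9

The displaced element is "the blueprint" (word 2).
It is linked across 1 clause boundary (Ø).
It functions as the direct object of "found", so the gap sits immediately after word 9 ("found").
Base order: This senator had confirmed Sofia found the blueprint after Sam had believed a coach approved every device.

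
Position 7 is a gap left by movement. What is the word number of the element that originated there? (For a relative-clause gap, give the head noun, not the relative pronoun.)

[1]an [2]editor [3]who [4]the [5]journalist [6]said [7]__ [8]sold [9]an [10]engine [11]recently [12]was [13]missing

The gap at 7 is the subject of "sold", inside a relative clause.
The relative pronoun is "who" (word 3); it is bound by the head noun immediately before it.
Its filler is the head noun "editor", at word 2.

2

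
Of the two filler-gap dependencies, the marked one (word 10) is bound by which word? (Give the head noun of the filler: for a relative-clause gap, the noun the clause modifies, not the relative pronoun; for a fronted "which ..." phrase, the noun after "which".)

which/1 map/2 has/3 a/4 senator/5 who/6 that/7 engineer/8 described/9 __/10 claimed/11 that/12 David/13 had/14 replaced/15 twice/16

The marked gap is inside the relative clause, the direct object of "described".
Its filler is the head noun "senator" (via "who"), at word 5.
(The other dependency links word 2 to a gap after word 15.)

5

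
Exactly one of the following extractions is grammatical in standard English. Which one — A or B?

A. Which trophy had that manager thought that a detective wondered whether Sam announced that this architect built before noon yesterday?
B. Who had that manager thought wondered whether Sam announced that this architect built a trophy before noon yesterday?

B

In A, the wh-phrase is extracted from inside a wh-island (introduced by "whether"), which blocks movement.
In B, the extraction path crosses only that-complement boundaries, which are transparent.
So B is grammatical.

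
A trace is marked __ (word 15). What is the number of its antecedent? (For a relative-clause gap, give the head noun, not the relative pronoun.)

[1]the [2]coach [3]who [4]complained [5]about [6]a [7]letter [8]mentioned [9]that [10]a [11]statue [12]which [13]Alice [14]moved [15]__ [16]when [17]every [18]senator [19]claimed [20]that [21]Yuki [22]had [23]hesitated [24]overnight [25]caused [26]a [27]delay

The gap at 15 is the object of "moved", inside a relative clause.
The relative pronoun is "which" (word 12); it is bound by the head noun immediately before it.
Its filler is the head noun "statue", at word 11.

11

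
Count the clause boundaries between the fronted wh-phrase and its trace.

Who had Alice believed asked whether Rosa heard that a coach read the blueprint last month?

1

"who" is extracted from the subject of "asked".
Boundaries crossed, outermost first: [Ø] — 1 in total.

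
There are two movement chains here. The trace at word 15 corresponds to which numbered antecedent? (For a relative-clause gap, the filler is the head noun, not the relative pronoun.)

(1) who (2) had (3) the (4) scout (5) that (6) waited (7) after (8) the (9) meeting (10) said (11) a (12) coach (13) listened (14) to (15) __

The marked gap is the object of the preposition "to" of "listened".
Its filler is the fronted wh-phrase "who", at word 1.
(The other dependency links word 4 to a gap after word 5.)

1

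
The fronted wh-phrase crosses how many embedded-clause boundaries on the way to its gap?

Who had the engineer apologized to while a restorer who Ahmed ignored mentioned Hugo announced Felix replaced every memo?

"who" originates inside the matrix clause — no clause boundary is crossed.

0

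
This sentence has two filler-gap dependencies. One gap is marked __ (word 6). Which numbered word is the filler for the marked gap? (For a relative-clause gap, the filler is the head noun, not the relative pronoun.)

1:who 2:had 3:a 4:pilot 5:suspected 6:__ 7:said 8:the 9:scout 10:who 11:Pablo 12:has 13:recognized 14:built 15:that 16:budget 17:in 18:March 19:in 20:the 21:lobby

The marked gap is the subject of "said".
Its filler is the fronted wh-phrase "who", at word 1.
(The other dependency links word 9 to a gap after word 13.)

1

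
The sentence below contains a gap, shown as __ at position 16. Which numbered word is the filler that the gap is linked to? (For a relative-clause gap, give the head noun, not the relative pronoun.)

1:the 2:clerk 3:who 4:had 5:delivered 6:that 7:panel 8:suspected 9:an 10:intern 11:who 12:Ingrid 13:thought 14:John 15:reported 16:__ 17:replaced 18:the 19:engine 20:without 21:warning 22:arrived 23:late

The gap at 16 is the subject of "replaced", inside a relative clause.
The relative pronoun is "who" (word 11); it is bound by the head noun immediately before it.
Its filler is the head noun "intern", at word 10.

10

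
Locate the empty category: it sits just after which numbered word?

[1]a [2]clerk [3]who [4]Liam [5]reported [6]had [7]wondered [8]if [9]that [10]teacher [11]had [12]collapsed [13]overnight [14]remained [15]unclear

5

The displaced element is "a clerk" (word 2).
It is linked across 1 clause boundary (Ø).
It functions as the subject of "wondered", so the gap sits immediately after word 5 ("reported").
Base order: Liam reported that a clerk had wondered if that teacher had collapsed overnight.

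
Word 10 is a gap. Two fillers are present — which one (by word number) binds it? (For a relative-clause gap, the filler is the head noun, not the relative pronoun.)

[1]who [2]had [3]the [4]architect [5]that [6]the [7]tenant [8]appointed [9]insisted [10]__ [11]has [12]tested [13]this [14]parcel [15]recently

The marked gap is the subject of "tested".
Its filler is the fronted wh-phrase "who", at word 1.
(The other dependency links word 4 to a gap after word 8.)

1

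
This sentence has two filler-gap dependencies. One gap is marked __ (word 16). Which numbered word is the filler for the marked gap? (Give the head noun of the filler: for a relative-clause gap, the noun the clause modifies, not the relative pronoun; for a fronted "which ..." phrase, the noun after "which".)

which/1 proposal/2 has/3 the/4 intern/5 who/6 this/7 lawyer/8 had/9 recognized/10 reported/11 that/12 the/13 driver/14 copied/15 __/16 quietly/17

2

The marked gap is the direct object of "copied".
Its filler is the fronted wh-phrase "which proposal", at word 2.
(The other dependency links word 5 to a gap after word 10.)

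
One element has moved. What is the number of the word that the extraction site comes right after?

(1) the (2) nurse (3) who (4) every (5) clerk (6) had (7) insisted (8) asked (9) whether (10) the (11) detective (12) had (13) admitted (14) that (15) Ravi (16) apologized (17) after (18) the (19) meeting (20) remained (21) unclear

7

The displaced element is "the nurse" (word 2).
It is linked across 1 clause boundary (Ø).
It functions as the subject of "asked", so the gap sits immediately after word 7 ("insisted").
Base order: Every clerk had insisted that the nurse asked whether the detective had admitted that Ravi apologized after the meeting.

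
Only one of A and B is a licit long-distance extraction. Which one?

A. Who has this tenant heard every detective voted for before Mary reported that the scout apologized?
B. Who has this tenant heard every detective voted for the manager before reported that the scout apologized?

A

In B, the wh-phrase is extracted from inside an adjunct island (introduced by "before"), which blocks movement.
In A, the extraction path crosses only that-complement boundaries, which are transparent.
So A is grammatical.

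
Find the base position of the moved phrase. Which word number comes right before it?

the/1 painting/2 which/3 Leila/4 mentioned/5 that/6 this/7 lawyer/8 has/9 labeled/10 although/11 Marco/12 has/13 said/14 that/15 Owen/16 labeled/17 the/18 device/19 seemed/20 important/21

The displaced element is "the painting" (word 2).
It is linked across 1 clause boundary (that).
It functions as the direct object of "labeled", so the gap sits immediately after word 10 ("labeled").
Base order: Leila mentioned that this lawyer has labeled the painting although Marco has said that Owen labeled the device.

10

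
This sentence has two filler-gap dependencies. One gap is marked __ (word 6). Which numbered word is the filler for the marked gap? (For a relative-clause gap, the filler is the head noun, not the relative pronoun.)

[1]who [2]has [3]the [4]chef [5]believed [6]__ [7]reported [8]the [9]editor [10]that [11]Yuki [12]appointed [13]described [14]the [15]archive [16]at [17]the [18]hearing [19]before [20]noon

1

The marked gap is the subject of "reported".
Its filler is the fronted wh-phrase "who", at word 1.
(The other dependency links word 9 to a gap after word 12.)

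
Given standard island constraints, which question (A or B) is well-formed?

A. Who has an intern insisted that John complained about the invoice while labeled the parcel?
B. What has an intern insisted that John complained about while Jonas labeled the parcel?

B

In A, the wh-phrase is extracted from inside an adjunct island (introduced by "while"), which blocks movement.
In B, the extraction path crosses only that-complement boundaries, which are transparent.
So B is grammatical.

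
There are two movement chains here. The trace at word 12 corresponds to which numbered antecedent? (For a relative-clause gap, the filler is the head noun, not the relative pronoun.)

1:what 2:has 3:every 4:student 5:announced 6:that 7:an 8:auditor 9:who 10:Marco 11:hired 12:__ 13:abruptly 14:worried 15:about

8

The marked gap is inside the relative clause, the direct object of "hired".
Its filler is the head noun "auditor" (via "who"), at word 8.
(The other dependency links word 1 to a gap after word 15.)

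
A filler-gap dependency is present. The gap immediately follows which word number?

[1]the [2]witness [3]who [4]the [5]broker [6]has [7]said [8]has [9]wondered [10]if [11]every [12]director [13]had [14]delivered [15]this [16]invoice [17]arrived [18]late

The displaced element is "the witness" (word 2).
It is linked across 1 clause boundary (Ø).
It functions as the subject of "wondered", so the gap sits immediately after word 7 ("said").
Base order: The broker has said that the witness has wondered if every director had delivered this invoice.

7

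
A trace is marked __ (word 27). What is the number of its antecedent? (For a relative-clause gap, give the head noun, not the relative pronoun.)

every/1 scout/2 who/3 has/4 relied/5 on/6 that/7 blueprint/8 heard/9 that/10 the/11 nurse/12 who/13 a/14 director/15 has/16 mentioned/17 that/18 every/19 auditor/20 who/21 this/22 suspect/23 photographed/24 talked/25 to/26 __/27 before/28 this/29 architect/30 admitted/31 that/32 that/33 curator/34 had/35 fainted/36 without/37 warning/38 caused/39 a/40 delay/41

The gap at 27 is the prepositional object of "talked", inside a relative clause.
The relative pronoun is "who" (word 13); it is bound by the head noun immediately before it.
Its filler is the head noun "nurse", at word 12.

12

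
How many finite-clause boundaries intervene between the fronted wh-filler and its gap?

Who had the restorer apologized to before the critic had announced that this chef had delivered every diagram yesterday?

0

"who" originates inside the matrix clause — no clause boundary is crossed.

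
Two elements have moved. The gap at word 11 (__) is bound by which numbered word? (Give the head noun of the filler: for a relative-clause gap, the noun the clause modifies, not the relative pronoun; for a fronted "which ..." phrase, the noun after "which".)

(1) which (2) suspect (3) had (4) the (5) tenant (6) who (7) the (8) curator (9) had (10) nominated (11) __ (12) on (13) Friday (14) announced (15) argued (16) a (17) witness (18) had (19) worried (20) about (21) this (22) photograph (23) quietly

5

The marked gap is inside the relative clause, the direct object of "nominated".
Its filler is the head noun "tenant" (via "who"), at word 5.
(The other dependency links word 2 to a gap after word 14.)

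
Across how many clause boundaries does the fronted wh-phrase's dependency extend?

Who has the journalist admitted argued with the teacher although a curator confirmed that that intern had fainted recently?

1

"who" is extracted from the subject of "argued".
Boundaries crossed, outermost first: [Ø] — 1 in total.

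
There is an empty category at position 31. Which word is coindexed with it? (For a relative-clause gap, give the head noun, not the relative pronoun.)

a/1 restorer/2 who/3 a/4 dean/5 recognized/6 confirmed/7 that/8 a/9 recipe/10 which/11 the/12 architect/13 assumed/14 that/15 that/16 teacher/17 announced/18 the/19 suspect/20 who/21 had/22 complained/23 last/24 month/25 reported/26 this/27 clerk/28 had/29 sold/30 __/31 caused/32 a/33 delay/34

10

The gap at 31 is the object of "sold", inside a relative clause.
The relative pronoun is "which" (word 11); it is bound by the head noun immediately before it.
Its filler is the head noun "recipe", at word 10.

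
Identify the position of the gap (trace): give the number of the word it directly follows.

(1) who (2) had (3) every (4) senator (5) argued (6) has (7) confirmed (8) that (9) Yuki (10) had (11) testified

The displaced element is "who" (word 1).
It is linked across 1 clause boundary (Ø).
It functions as the subject of "confirmed", so the gap sits immediately after word 5 ("argued").
Base order: Every senator had argued that who has confirmed that Yuki had testified.

5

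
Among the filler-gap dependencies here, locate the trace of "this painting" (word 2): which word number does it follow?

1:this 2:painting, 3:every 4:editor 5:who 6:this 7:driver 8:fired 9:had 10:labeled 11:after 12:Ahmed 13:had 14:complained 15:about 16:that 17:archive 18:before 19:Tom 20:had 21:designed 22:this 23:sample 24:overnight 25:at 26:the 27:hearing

The displaced element is "this painting" (word 2).
It functions as the direct object of "labeled", so the gap sits immediately after word 10 ("labeled").
Base order: Every editor who this driver fired had labeled this painting after Ahmed had complained about that archive before Tom had designed this sample overnight at the hearing.

10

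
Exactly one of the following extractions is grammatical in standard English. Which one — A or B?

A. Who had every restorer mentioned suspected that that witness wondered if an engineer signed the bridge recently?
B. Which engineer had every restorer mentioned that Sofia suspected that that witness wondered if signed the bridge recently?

A

In B, the wh-phrase is extracted from inside a wh-island (introduced by "if"), which blocks movement.
In A, the extraction path crosses only that-complement boundaries, which are transparent.
So A is grammatical.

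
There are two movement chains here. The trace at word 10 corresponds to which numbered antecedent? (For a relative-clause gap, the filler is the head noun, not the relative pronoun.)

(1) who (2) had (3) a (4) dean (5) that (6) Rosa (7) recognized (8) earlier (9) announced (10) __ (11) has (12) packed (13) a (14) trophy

The marked gap is the subject of "packed".
Its filler is the fronted wh-phrase "who", at word 1.
(The other dependency links word 4 to a gap after word 7.)

1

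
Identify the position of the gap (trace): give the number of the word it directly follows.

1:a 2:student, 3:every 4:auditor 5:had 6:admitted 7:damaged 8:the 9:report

6

The displaced element is "a student" (word 2).
It is linked across 1 clause boundary (Ø).
It functions as the subject of "damaged", so the gap sits immediately after word 6 ("admitted").
Base order: Every auditor had admitted that a student damaged the report.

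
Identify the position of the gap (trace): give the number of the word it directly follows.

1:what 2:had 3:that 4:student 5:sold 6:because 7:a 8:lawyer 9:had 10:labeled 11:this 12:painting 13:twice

The displaced element is "what" (word 1).
It functions as the direct object of "sold", so the gap sits immediately after word 5 ("sold").
Base order: That student had sold what because a lawyer had labeled this painting twice.

5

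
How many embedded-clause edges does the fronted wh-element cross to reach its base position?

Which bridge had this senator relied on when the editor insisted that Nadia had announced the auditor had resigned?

"which bridge" originates inside the matrix clause — no clause boundary is crossed.

0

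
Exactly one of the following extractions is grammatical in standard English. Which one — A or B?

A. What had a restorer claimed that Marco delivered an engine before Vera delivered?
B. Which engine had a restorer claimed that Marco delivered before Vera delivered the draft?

B

In A, the wh-phrase is extracted from inside an adjunct island (introduced by "before"), which blocks movement.
In B, the extraction path crosses only that-complement boundaries, which are transparent.
So B is grammatical.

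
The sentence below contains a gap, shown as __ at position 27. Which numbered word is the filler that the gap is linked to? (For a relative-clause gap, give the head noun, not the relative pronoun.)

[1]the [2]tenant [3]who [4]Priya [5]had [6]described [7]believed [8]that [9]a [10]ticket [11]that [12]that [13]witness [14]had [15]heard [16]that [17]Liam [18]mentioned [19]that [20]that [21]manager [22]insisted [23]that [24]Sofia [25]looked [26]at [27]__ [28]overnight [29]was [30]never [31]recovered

10

The gap at 27 is the prepositional object of "looked", inside a relative clause.
The relative pronoun is "that" (word 11); it is bound by the head noun immediately before it.
Its filler is the head noun "ticket", at word 10.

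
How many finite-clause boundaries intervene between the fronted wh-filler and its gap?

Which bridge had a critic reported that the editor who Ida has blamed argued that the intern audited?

"which bridge" is extracted from the object of "audited".
Boundaries crossed, outermost first: [that], [that] — 2 in total.

2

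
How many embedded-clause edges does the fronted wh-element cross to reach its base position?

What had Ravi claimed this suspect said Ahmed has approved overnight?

2

"what" is extracted from the object of "approved".
Boundaries crossed, outermost first: [Ø], [Ø] — 2 in total.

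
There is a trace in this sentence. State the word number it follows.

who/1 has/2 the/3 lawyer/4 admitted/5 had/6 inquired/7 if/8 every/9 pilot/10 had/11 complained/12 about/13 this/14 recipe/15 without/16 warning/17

5

The displaced element is "who" (word 1).
It is linked across 1 clause boundary (Ø).
It functions as the subject of "inquired", so the gap sits immediately after word 5 ("admitted").
Base order: The lawyer has admitted who had inquired if every pilot had complained about this recipe without warning.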